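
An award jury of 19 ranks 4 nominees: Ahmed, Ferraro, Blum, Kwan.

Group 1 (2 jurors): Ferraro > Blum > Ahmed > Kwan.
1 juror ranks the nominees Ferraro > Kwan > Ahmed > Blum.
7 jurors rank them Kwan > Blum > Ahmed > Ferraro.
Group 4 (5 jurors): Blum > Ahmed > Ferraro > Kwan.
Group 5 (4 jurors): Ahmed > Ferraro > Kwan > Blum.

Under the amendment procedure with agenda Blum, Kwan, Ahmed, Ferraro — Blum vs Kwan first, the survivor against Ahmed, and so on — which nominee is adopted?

Ahmed

Round 1: Blum vs Kwan — 7–12, Kwan advances.
Round 2: Kwan vs Ahmed — 8–11, Ahmed advances.
Round 3: Ahmed vs Ferraro — 16–3, Ahmed advances.
The agenda winner is Ahmed.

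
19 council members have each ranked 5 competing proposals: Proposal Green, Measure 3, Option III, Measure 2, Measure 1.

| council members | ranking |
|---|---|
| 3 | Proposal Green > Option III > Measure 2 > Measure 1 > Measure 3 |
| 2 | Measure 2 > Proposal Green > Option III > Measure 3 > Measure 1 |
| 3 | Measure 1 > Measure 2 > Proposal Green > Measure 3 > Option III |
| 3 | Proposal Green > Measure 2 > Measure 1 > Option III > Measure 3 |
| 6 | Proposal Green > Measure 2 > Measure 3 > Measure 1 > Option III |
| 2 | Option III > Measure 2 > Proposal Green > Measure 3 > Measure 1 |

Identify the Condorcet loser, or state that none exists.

none

Pairwise majorities:
Proposal Green vs Measure 3: Proposal Green is ranked higher on 3+2+3+3+6+2 = 19 ballots, Measure 3 on 0. Proposal Green wins 19–0.
Proposal Green vs Option III: Proposal Green is ranked higher on 3+2+3+3+6 = 17 ballots, Option III on 2. Proposal Green wins 17–2.
Proposal Green vs Measure 2: Proposal Green is ranked higher on 3+3+6 = 12 ballots, Measure 2 on 7. Proposal Green wins 12–7.
Proposal Green vs Measure 1: 3+2+3+6+2 = 16 for Proposal Green, 3 for Measure 1 — Proposal Green by 16–3.
Measure 3 vs Option III: 3+6 = 9 for Measure 3, 10 for Option III — Option III by 10–9.
Measure 3 vs Measure 2: Measure 3 preferred on 0 ballots; Measure 2 wins 19–0.
Measure 3 vs Measure 1: Measure 3 is ranked higher on 2+6+2 = 10 ballots, Measure 1 on 9. Measure 3 wins 10–9.
Option III vs Measure 2: Option III preferred on 3+2 = 5 ballots; Measure 2 wins 14–5.
Option III vs Measure 1: Measure 1 wins 12–7.
Measure 2 vs Measure 1: Measure 2 wins 16–3.
Each option has at least one pairwise win (Proposal Green beats Measure 3; Measure 3 beats Measure 1; Option III beats Measure 3; Measure 2 beats Measure 3; Measure 1 beats Option III) — no Condorcet loser.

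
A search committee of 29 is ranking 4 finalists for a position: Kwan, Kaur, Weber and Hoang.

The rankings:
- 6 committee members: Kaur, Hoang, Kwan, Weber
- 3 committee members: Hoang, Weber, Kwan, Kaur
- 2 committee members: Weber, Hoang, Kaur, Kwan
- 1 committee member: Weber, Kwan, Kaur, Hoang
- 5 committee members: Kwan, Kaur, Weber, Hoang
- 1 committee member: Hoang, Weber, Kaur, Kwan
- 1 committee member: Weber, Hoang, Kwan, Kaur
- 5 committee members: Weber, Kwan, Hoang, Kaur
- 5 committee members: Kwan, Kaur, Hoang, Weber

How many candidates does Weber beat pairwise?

Weber against each rival (29 committee members):
Weber vs Kwan: Kwan, 16–13.
Weber vs Kaur: Weber is ranked higher on 3+2+1+1+1+5 = 13 ballots, Kaur on 16. Kaur wins 16–13.
Weber vs Hoang: Weber preferred on 2+1+5+1+5 = 14 ballots; Hoang wins 15–14.
Weber beats no one; loses to Kwan, Kaur, Hoang — 0 pairwise wins.

0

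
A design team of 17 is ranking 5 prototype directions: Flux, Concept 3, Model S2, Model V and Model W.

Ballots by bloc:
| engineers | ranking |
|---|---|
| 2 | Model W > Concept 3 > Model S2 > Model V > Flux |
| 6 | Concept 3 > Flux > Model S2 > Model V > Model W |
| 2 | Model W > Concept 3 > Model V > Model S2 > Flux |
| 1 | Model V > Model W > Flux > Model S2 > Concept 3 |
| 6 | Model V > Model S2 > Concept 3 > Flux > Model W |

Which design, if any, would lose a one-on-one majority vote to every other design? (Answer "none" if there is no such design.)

Pairwise majorities:
Flux vs Concept 3: 1 for Flux, 16 for Concept 3 — Concept 3 by 16–1.
Flux vs Model S2: Model S2 wins 10–7.
Flux vs Model V: Flux preferred on 6 ballots; Model V wins 11–6.
Flux vs Model W: 12 to 5, Flux.
Concept 3 vs Model S2: Concept 3 wins 10–7.
Concept 3 vs Model V: Concept 3 wins 10–7.
Concept 3 vs Model W: Concept 3 preferred on 6+6 = 12 ballots; Concept 3 wins 12–5.
Model S2 vs Model V: Model V wins 9–8.
Model S2 vs Model W: Model S2 wins 12–5.
Model V–Model W: Model V 13–4.
Model W is beaten in every head-to-head and is the Condorcet loser.

Model W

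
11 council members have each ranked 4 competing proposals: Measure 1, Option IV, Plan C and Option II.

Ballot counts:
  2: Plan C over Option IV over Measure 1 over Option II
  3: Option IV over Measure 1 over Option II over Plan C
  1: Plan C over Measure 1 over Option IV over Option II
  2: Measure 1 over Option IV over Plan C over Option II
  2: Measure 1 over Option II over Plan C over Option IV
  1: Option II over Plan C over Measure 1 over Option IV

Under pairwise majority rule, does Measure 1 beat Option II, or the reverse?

Measure 1

Ballots ranking Measure 1 above Option II: 2 + 3 + 1 + 2 + 2 = 10.
Ballots ranking Option II above Measure 1: 11 − 10 = 1.
Measure 1 wins the head-to-head 10–1.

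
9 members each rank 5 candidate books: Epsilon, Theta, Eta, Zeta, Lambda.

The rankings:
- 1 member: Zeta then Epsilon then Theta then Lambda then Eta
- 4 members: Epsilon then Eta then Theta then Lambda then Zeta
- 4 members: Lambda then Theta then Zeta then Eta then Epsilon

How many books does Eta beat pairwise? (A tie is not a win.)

Eta against each rival (9 members):
Eta vs Epsilon: 4 to 5, Epsilon.
Eta–Theta: Theta 5–4.
Eta vs Zeta: Eta preferred on 4 ballots; Zeta wins 5–4.
Eta vs Lambda: Eta is ranked higher on 4 ballots, Lambda on 5. Lambda wins 5–4.
Eta beats no one; loses to Epsilon, Theta, Zeta, Lambda — 0 pairwise wins.

0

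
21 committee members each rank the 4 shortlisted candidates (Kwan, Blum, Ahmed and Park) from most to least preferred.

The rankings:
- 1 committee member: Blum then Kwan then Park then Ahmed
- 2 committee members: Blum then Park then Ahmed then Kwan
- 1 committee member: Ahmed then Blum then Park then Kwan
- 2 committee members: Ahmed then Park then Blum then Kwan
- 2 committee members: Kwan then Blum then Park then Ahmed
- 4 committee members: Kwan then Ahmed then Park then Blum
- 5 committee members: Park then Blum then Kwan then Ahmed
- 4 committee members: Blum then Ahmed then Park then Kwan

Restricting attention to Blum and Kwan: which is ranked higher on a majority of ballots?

Blum

Ballots ranking Blum above Kwan: 1 + 2 + 1 + 2 + 5 + 4 = 15.
Ballots ranking Kwan above Blum: 21 − 15 = 6.
Blum wins the head-to-head 15–6.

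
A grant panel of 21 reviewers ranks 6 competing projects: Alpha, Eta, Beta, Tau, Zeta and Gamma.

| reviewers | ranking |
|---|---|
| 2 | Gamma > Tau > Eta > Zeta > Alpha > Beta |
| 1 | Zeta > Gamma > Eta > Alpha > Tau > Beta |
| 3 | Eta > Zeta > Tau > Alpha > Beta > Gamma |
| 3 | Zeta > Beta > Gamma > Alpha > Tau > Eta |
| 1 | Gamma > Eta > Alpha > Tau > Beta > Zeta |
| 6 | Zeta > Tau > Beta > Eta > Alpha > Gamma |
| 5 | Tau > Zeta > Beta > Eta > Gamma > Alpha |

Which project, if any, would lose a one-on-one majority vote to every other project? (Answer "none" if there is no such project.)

Alpha

Pairwise majorities:
Alpha vs Eta: Eta, 18–3.
Alpha vs Beta: Beta wins 14–7.
Alpha vs Tau: Tau wins 16–5.
Alpha vs Zeta: Zeta, 20–1.
Alpha–Gamma: Gamma 12–9.
Eta vs Beta: Eta preferred on 2+1+3+1 = 7 ballots; Beta wins 14–7.
Eta vs Tau: Tau, 16–5.
Eta vs Zeta: Eta preferred on 2+3+1 = 6 ballots; Zeta wins 15–6.
Eta vs Gamma: 14 to 7, Eta.
Beta vs Tau: Beta preferred on 3 ballots; Tau wins 18–3.
Beta vs Zeta: Zeta, 20–1.
Beta vs Gamma: 3+3+6+5 = 17 for Beta, 4 for Gamma — Beta by 17–4.
Tau–Zeta: Zeta 13–8.
Tau vs Gamma: Tau wins 14–7.
Zeta vs Gamma: 18 to 3, Zeta.
Only Alpha has no wins; Alpha is the Condorcet loser.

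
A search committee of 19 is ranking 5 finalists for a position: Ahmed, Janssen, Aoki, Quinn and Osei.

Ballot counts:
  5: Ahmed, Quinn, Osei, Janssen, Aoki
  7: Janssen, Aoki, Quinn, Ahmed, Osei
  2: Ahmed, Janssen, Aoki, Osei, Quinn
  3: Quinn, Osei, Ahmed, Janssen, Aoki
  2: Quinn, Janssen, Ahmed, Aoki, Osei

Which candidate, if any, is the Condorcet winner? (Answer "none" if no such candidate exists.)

Pairwise majorities:
Ahmed–Janssen: Ahmed 10–9.
Ahmed–Aoki: Ahmed 12–7.
Ahmed vs Quinn: Quinn wins 12–7.
Ahmed vs Osei: Ahmed, 16–3.
Janssen–Aoki: Janssen 19–0.
Janssen vs Quinn: Quinn wins 10–9.
Janssen vs Osei: Janssen wins 11–8.
Aoki vs Quinn: Quinn, 10–9.
Aoki–Osei: Aoki 11–8.
Quinn–Osei: Quinn 17–2.
Quinn beats each of Ahmed, Janssen, Aoki, Osei — Quinn is the Condorcet winner.

Quinn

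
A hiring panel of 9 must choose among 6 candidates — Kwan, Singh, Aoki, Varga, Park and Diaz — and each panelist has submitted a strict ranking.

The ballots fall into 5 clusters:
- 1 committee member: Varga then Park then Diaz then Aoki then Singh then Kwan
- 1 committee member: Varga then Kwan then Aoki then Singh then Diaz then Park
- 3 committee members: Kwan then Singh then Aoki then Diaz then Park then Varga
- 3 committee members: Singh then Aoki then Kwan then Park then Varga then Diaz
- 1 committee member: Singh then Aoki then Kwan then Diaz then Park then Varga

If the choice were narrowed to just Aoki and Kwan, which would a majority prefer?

Aoki

Ballots ranking Aoki above Kwan: 1 + 3 + 1 = 5.
Ballots ranking Kwan above Aoki: 9 − 5 = 4.
Aoki wins the head-to-head 5–4.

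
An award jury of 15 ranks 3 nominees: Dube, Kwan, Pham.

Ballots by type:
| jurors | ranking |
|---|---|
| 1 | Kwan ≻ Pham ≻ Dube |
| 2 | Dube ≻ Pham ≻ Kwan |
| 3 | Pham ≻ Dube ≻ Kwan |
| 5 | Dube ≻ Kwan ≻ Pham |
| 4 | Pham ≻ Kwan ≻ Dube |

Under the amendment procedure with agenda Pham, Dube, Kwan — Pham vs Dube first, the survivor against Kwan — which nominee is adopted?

Round 1: Pham vs Dube — 8–7, Pham advances.
Round 2: Pham vs Kwan — 9–6, Pham advances.
Pham survives the agenda.

Pham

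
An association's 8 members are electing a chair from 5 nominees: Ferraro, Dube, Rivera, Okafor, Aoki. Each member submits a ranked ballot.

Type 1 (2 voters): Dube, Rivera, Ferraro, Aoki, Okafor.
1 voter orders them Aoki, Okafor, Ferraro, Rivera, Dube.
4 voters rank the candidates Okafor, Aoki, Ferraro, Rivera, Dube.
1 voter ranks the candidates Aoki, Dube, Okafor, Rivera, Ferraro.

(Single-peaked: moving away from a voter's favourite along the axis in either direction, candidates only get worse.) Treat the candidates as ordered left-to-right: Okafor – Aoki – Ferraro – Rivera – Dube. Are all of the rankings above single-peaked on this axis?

no

Axis positions: Okafor=1, Aoki=2, Ferraro=3, Rivera=4, Dube=5.
Type 1 (peak Dube at position 5): ranking walks positions 5-4-3-2-1, expanding outward from the peak — single-peaked.
Type 2 (peak Aoki at position 2): ranking walks positions 2-1-3-4-5, expanding outward from the peak — single-peaked.
Type 3 (peak Okafor at position 1): ranking walks positions 1-2-3-4-5, expanding outward from the peak — single-peaked.
Type 4: ranking walks positions 2-5-1-4-3; Dube is ranked above Ferraro even though Ferraro lies between Dube and the peak Aoki on the axis — preferences dip and rise again. Not single-peaked.
Type 4 violates single-peakedness, so the profile is not single-peaked on this axis.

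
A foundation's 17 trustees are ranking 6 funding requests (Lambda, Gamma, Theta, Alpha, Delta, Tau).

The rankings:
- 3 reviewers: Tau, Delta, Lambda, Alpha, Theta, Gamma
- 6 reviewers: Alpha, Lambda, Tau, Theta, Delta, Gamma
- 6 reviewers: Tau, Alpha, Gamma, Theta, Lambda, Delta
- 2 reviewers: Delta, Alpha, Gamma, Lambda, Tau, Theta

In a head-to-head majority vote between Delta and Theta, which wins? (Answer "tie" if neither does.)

Theta

Ballots ranking Delta above Theta: 3 + 2 = 5.
Ballots ranking Theta above Delta: 17 − 5 = 12.
Theta wins the head-to-head 12–5.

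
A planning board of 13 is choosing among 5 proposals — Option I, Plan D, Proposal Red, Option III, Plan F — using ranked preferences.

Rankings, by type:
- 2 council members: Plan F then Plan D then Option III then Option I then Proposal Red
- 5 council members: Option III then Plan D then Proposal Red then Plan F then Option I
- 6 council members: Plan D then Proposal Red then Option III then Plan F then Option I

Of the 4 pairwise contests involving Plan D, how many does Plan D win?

Plan D against each rival (13 council members):
Plan D vs Option I: Plan D wins 13–0.
Plan D–Proposal Red: Plan D 13–0.
Plan D vs Option III: 8 to 5, Plan D.
Plan D vs Plan F: Plan D wins 11–2.
Plan D beats Option I, Proposal Red, Option III, Plan F — 4 pairwise wins.

4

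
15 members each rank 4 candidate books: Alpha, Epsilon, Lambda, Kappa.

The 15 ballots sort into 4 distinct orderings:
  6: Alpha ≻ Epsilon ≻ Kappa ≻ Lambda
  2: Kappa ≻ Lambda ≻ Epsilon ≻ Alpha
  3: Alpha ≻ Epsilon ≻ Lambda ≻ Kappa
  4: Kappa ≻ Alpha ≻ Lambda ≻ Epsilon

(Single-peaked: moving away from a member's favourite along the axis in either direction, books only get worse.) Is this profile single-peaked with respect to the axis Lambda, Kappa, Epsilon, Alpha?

Axis positions: Lambda=1, Kappa=2, Epsilon=3, Alpha=4.
Faction 1 (peak Alpha at position 4): ranking walks positions 4-3-2-1, expanding outward from the peak — single-peaked.
Faction 2 (peak Kappa at position 2): ranking walks positions 2-1-3-4, expanding outward from the peak — single-peaked.
Faction 3: ranking walks positions 4-3-1-2; Lambda is ranked above Kappa even though Kappa lies between Lambda and the peak Alpha on the axis — preferences dip and rise again. Not single-peaked.
Faction 4: ranking walks positions 2-4-1-3; Alpha is ranked above Epsilon even though Epsilon lies between Alpha and the peak Kappa on the axis — preferences dip and rise again. Not single-peaked.
Faction 3 violates single-peakedness, so the profile is not single-peaked on this axis.

no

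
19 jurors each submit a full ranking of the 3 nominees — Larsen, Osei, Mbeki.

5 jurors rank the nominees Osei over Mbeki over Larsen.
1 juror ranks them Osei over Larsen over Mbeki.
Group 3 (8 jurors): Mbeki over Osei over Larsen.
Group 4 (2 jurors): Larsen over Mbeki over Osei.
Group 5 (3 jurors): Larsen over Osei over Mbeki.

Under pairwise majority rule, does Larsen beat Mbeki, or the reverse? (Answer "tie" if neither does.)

Mbeki

Ballots ranking Larsen above Mbeki: 1 + 2 + 3 = 6.
Ballots ranking Mbeki above Larsen: 19 − 6 = 13.
Mbeki wins the head-to-head 13–6.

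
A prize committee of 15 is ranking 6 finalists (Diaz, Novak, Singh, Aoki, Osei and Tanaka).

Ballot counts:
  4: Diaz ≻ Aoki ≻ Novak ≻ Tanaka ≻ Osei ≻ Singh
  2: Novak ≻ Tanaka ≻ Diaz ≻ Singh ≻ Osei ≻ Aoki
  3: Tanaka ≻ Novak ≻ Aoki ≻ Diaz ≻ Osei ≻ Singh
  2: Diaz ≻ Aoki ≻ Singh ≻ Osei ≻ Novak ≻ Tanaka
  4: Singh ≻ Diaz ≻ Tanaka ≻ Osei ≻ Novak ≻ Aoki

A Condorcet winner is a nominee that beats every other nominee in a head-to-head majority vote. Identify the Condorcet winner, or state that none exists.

Check each pair by majority over 15 ballots:
Diaz vs Novak: Diaz, 10–5.
Diaz vs Singh: Diaz, 11–4.
Diaz vs Aoki: Diaz, 12–3.
Diaz vs Osei: Diaz, 15–0.
Diaz vs Tanaka: Diaz, 10–5.
Novak vs Singh: Novak wins 9–6.
Novak vs Aoki: Novak wins 9–6.
Novak–Osei: Novak 9–6.
Novak vs Tanaka: Novak wins 8–7.
Singh vs Aoki: Aoki, 9–6.
Singh vs Osei: Singh, 8–7.
Singh vs Tanaka: Tanaka wins 9–6.
Aoki vs Osei: Aoki wins 9–6.
Aoki vs Tanaka: Tanaka, 9–6.
Osei vs Tanaka: Tanaka, 13–2.
Only Diaz has no losses; Diaz is the Condorcet winner.

Diaz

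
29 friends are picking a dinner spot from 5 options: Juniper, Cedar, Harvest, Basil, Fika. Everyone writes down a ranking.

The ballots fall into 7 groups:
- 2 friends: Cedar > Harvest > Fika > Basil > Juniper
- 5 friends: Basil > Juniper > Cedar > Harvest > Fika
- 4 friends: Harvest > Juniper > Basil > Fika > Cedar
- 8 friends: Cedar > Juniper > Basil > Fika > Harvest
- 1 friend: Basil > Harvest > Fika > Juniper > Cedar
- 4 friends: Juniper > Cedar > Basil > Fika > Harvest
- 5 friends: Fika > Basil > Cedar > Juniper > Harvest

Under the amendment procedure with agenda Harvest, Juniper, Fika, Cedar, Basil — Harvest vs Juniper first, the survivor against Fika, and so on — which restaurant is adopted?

Basil

Round 1: Harvest vs Juniper — 7–22, Juniper advances.
Round 2: Juniper vs Fika — 21–8, Juniper advances.
Round 3: Juniper vs Cedar — 14–15, Cedar advances.
Round 4: Cedar vs Basil — 14–15, Basil advances.
Basil survives the agenda.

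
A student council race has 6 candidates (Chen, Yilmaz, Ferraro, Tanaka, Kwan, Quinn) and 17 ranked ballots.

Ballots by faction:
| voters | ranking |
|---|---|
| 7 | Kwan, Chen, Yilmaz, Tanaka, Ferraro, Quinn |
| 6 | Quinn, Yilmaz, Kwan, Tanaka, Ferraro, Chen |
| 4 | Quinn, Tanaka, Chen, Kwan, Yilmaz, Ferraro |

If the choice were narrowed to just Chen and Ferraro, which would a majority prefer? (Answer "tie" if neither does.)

Chen

Ballots ranking Chen above Ferraro: 7 + 4 = 11.
Ballots ranking Ferraro above Chen: 17 − 11 = 6.
Chen wins the head-to-head 11–6.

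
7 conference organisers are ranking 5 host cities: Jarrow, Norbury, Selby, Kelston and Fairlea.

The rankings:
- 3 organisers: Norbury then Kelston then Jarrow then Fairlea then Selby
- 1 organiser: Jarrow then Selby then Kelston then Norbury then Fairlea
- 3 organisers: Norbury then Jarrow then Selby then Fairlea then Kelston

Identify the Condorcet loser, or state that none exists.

Head-to-head results (7 organisers):
Jarrow–Norbury: Norbury 6–1.
Jarrow vs Selby: 3+1+3 = 7 for Jarrow, 0 for Selby — Jarrow by 7–0.
Jarrow–Kelston: Jarrow 4–3.
Jarrow vs Fairlea: Jarrow, 7–0.
Norbury vs Selby: Norbury preferred on 3+3 = 6 ballots; Norbury wins 6–1.
Norbury vs Kelston: 3+3 = 6 for Norbury, 1 for Kelston — Norbury by 6–1.
Norbury vs Fairlea: Norbury wins 7–0.
Selby vs Kelston: 4 to 3, Selby.
Selby vs Fairlea: Selby preferred on 1+3 = 4 ballots; Selby wins 4–3.
Kelston vs Fairlea: 3+1 = 4 for Kelston, 3 for Fairlea — Kelston by 4–3.
Fairlea loses to every other city — it is the Condorcet loser.

Fairlea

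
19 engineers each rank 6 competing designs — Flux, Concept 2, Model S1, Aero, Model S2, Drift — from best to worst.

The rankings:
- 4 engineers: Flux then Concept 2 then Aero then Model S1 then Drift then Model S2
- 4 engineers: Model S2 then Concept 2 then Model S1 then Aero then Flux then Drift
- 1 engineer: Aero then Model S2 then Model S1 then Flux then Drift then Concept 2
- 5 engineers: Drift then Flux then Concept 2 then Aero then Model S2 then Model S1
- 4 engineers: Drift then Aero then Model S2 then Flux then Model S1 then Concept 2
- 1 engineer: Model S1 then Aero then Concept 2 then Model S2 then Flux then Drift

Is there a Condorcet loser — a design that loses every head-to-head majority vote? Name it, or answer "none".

Pairwise majorities:
Flux–Concept 2: Flux 14–5.
Flux vs Model S1: Flux, 13–6.
Flux–Aero: Aero 10–9.
Flux vs Model S2: 4+5 = 9 for Flux, 10 for Model S2 — Model S2 by 10–9.
Flux vs Drift: Flux wins 10–9.
Concept 2 vs Model S1: Concept 2, 13–6.
Concept 2 vs Aero: Concept 2 preferred on 4+4+5 = 13 ballots; Concept 2 wins 13–6.
Concept 2 vs Model S2: Concept 2 wins 10–9.
Concept 2 vs Drift: Drift, 10–9.
Model S1 vs Aero: Aero, 14–5.
Model S1 vs Model S2: 5 to 14, Model S2.
Model S1 vs Drift: Model S1 is ranked higher on 4+4+1+1 = 10 ballots, Drift on 9. Model S1 wins 10–9.
Aero vs Model S2: Aero, 15–4.
Aero vs Drift: Aero wins 10–9.
Model S2 vs Drift: Model S2 is ranked higher on 4+1+1 = 6 ballots, Drift on 13. Drift wins 13–6.
No design is winless: Flux beats Concept 2; Concept 2 beats Model S1; Model S1 beats Drift; Aero beats Flux; Model S2 beats Flux; Drift beats Concept 2. There is no Condorcet loser.

none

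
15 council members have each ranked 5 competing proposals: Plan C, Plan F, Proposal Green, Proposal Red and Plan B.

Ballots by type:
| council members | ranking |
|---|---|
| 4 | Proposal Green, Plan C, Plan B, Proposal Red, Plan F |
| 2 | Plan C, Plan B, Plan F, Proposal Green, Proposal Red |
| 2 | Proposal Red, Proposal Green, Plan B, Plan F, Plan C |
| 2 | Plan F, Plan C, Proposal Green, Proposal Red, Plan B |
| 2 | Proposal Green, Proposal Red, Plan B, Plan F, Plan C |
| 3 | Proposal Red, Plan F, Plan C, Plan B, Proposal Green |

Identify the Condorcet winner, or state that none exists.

Pairwise majorities:
Plan C vs Plan F: Plan F wins 9–6.
Plan C vs Proposal Green: Proposal Green, 8–7.
Plan C vs Proposal Red: Plan C wins 8–7.
Plan C–Plan B: Plan C 11–4.
Plan F vs Proposal Green: Proposal Green, 8–7.
Plan F vs Proposal Red: Proposal Red, 11–4.
Plan F vs Plan B: Plan B, 10–5.
Proposal Green vs Proposal Red: Proposal Green wins 10–5.
Proposal Green vs Plan B: Proposal Green, 10–5.
Proposal Red vs Plan B: Proposal Red wins 9–6.
Only Proposal Green has no losses; Proposal Green is the Condorcet winner.

Proposal Green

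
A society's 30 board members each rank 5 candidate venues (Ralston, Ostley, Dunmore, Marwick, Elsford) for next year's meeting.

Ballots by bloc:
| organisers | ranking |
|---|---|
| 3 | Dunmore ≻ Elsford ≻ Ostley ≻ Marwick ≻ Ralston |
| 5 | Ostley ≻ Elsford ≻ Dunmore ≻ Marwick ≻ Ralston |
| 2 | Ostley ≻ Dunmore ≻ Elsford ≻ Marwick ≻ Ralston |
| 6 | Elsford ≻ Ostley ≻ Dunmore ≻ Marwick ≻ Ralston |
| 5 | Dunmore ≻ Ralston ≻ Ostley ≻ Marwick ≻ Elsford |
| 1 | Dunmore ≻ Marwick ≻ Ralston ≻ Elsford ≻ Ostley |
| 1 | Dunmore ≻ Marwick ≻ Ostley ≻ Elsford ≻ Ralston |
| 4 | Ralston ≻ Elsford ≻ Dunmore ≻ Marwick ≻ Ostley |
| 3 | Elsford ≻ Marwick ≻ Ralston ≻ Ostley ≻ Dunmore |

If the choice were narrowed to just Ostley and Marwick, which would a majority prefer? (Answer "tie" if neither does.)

Ballots ranking Ostley above Marwick: 3 + 5 + 2 + 6 + 5 = 21.
Ballots ranking Marwick above Ostley: 30 − 21 = 9.
Ostley wins the head-to-head 21–9.

Ostley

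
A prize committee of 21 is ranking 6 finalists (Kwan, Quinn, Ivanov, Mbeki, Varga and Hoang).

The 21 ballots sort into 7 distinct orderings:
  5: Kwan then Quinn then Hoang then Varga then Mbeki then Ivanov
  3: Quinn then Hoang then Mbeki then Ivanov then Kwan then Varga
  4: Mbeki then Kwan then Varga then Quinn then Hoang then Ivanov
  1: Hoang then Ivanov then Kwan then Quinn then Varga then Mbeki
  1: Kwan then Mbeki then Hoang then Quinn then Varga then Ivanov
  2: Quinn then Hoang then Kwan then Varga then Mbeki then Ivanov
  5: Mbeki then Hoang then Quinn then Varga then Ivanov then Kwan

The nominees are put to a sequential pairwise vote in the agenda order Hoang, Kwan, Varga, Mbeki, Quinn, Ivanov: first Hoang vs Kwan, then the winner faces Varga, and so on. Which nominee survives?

Quinn

Round 1: Hoang vs Kwan — 11–10, Hoang advances.
Round 2: Hoang vs Varga — 17–4, Hoang advances.
Round 3: Hoang vs Mbeki — 11–10, Hoang advances.
Round 4: Hoang vs Quinn — 7–14, Quinn advances.
Round 5: Quinn vs Ivanov — 20–1, Quinn advances.
The agenda winner is Quinn.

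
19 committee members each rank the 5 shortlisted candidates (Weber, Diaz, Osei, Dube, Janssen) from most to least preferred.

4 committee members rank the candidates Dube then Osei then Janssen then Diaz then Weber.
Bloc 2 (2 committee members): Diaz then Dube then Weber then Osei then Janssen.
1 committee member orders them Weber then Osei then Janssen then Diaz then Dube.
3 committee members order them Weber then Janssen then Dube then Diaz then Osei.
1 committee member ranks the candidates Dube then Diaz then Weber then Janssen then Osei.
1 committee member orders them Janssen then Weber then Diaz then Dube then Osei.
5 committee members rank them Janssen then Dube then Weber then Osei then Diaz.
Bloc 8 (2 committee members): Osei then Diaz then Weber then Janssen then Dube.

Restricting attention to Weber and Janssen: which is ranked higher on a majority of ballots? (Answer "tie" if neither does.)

Ballots ranking Weber above Janssen: 2 + 1 + 3 + 1 + 2 = 9.
Ballots ranking Janssen above Weber: 19 − 9 = 10.
Janssen wins the head-to-head 10–9.

Janssen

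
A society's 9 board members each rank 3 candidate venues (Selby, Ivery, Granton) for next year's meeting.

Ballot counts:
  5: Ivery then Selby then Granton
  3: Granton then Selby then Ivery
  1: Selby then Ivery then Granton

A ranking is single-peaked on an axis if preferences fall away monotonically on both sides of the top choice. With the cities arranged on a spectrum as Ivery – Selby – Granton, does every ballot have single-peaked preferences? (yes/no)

Axis positions: Ivery=1, Selby=2, Granton=3.
Bloc 1 (peak Ivery at position 1): ranking walks positions 1-2-3, expanding outward from the peak — single-peaked.
Bloc 2 (peak Granton at position 3): ranking walks positions 3-2-1, expanding outward from the peak — single-peaked.
Bloc 3 (peak Selby at position 2): ranking walks positions 2-1-3, expanding outward from the peak — single-peaked.
Every ranking is single-peaked on this axis.

yes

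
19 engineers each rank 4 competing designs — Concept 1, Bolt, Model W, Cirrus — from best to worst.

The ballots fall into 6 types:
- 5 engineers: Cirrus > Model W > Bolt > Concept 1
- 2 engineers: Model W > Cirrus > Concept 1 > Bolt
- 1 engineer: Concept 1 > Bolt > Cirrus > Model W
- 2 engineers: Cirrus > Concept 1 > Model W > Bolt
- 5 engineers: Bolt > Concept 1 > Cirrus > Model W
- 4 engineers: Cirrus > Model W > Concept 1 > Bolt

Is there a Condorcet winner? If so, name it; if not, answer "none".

Check each pair by majority over 19 ballots:
Concept 1 vs Bolt: Bolt wins 10–9.
Concept 1 vs Model W: Model W wins 11–8.
Concept 1 vs Cirrus: Cirrus, 13–6.
Bolt–Model W: Model W 13–6.
Bolt vs Cirrus: Cirrus, 13–6.
Model W vs Cirrus: Cirrus wins 17–2.
Only Cirrus has no losses; Cirrus is the Condorcet winner.

Cirrus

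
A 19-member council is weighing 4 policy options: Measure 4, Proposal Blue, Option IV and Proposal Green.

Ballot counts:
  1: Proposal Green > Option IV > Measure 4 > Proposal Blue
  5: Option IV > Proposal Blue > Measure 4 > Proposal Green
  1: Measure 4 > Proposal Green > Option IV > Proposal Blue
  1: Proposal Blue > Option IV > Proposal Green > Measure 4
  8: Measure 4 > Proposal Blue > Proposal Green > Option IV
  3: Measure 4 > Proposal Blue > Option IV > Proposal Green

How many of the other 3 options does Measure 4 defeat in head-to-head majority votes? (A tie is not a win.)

3

Measure 4 against each rival (19 council members):
Measure 4 vs Proposal Blue: Measure 4 wins 13–6.
Measure 4 vs Option IV: Measure 4 wins 12–7.
Measure 4 vs Proposal Green: Measure 4, 17–2.
Measure 4 beats Proposal Blue, Option IV, Proposal Green — 3 pairwise wins.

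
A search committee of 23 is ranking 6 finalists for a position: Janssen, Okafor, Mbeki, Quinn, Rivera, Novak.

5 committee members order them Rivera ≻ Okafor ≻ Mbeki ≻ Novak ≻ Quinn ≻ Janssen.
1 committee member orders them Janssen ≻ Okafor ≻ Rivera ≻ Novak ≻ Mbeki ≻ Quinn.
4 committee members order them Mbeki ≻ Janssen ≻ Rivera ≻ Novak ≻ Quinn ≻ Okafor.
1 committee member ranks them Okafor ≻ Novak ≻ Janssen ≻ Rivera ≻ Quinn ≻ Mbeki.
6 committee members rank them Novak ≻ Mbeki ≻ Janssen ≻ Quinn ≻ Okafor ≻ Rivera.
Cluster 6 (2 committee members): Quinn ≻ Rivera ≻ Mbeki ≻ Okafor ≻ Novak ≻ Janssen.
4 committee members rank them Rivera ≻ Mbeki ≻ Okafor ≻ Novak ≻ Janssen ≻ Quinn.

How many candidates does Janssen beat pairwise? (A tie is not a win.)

2

Janssen against each rival (23 committee members):
Janssen vs Okafor: 1+4+6 = 11 for Janssen, 12 for Okafor — Okafor by 12–11.
Janssen vs Mbeki: Janssen is ranked higher on 1+1 = 2 ballots, Mbeki on 21. Mbeki wins 21–2.
Janssen vs Quinn: Janssen wins 16–7.
Janssen vs Rivera: 1+4+1+6 = 12 for Janssen, 11 for Rivera — Janssen by 12–11.
Janssen–Novak: Novak 18–5.
Janssen beats Quinn, Rivera; loses to Okafor, Mbeki, Novak — 2 pairwise wins.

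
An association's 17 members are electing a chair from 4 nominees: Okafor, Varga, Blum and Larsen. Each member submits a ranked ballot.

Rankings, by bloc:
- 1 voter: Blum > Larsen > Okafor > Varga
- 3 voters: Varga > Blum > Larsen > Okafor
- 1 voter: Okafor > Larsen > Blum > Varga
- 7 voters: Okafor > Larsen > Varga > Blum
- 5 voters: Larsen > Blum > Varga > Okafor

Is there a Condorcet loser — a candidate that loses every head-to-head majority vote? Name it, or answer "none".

none

Pairwise majorities:
Okafor–Varga: Okafor 9–8.
Okafor vs Blum: 1+7 = 8 for Okafor, 9 for Blum — Blum by 9–8.
Okafor vs Larsen: Okafor is ranked higher on 1+7 = 8 ballots, Larsen on 9. Larsen wins 9–8.
Varga vs Blum: 10 to 7, Varga.
Varga vs Larsen: Larsen wins 14–3.
Blum–Larsen: Larsen 13–4.
Each candidate has at least one pairwise win (Okafor beats Varga; Varga beats Blum; Blum beats Okafor; Larsen beats Okafor) — no Condorcet loser.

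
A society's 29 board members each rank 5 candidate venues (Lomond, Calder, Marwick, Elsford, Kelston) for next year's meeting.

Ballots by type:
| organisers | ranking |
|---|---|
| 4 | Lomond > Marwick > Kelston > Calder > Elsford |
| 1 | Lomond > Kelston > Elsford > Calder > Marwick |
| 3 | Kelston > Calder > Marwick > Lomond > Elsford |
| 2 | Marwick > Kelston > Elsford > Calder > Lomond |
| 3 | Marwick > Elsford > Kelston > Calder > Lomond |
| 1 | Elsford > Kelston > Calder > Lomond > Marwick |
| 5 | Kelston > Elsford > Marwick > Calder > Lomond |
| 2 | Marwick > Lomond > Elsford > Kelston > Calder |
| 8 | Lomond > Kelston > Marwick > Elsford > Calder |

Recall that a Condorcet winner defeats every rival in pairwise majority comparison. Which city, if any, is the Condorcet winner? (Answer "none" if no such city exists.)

Head-to-head results (29 organisers):
Lomond vs Calder: Lomond preferred on 4+1+2+8 = 15 ballots; Lomond wins 15–14.
Lomond vs Marwick: Lomond preferred on 4+1+1+8 = 14 ballots; Marwick wins 15–14.
Lomond vs Elsford: 4+1+3+2+8 = 18 for Lomond, 11 for Elsford — Lomond by 18–11.
Lomond vs Kelston: 4+1+2+8 = 15 for Lomond, 14 for Kelston — Lomond by 15–14.
Calder vs Marwick: 5 to 24, Marwick.
Calder vs Elsford: Calder preferred on 4+3 = 7 ballots; Elsford wins 22–7.
Calder vs Kelston: 0 to 29, Kelston.
Marwick vs Elsford: Marwick is ranked higher on 4+3+2+3+2+8 = 22 ballots, Elsford on 7. Marwick wins 22–7.
Marwick vs Kelston: 4+2+3+2 = 11 for Marwick, 18 for Kelston — Kelston by 18–11.
Elsford vs Kelston: Elsford preferred on 3+1+2 = 6 ballots; Kelston wins 23–6.
Each city drops at least one matchup (Lomond loses to Marwick; Calder loses to Lomond; Marwick loses to Kelston; Elsford loses to Lomond; Kelston loses to Lomond); the cycle Lomond > Kelston > Marwick > Lomond rules out a Condorcet winner.

none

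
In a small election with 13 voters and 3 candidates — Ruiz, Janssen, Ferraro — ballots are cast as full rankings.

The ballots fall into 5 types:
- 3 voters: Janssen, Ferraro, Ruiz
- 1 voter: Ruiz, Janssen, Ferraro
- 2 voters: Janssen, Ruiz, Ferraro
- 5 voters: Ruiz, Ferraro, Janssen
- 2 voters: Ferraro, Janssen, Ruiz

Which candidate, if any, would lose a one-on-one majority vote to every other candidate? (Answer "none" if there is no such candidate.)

none

Head-to-head results (13 voters):
Ruiz vs Janssen: Janssen wins 7–6.
Ruiz vs Ferraro: 1+2+5 = 8 for Ruiz, 5 for Ferraro — Ruiz by 8–5.
Janssen vs Ferraro: 3+1+2 = 6 for Janssen, 7 for Ferraro — Ferraro by 7–6.
Each candidate has at least one pairwise win (Ruiz beats Ferraro; Janssen beats Ruiz; Ferraro beats Janssen) — no Condorcet loser.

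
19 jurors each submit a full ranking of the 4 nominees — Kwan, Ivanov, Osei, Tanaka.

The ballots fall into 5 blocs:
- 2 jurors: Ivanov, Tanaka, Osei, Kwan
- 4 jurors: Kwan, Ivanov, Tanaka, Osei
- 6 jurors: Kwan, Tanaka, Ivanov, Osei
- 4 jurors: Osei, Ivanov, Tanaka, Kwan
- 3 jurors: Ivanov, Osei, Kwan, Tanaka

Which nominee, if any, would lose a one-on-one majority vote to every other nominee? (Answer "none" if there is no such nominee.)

Pairwise majorities:
Kwan vs Ivanov: 4+6 = 10 for Kwan, 9 for Ivanov — Kwan by 10–9.
Kwan vs Osei: Kwan preferred on 4+6 = 10 ballots; Kwan wins 10–9.
Kwan–Tanaka: Kwan 13–6.
Ivanov vs Osei: Ivanov is ranked higher on 2+4+6+3 = 15 ballots, Osei on 4. Ivanov wins 15–4.
Ivanov vs Tanaka: 13 to 6, Ivanov.
Osei vs Tanaka: Tanaka, 12–7.
Only Osei has no wins; Osei is the Condorcet loser.

Osei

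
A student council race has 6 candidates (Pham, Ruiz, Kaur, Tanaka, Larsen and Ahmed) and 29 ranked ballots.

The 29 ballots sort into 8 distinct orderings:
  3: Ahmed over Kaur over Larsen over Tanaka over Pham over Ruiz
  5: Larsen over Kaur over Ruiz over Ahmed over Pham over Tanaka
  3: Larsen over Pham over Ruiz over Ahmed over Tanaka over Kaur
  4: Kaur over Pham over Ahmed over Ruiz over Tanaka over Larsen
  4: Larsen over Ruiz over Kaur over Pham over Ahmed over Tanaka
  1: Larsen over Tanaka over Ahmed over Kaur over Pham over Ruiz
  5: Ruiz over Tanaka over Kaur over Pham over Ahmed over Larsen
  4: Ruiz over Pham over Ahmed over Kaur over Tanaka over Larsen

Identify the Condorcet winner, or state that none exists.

none

Pairwise majorities:
Pham vs Ruiz: Ruiz, 18–11.
Pham–Kaur: Kaur 22–7.
Pham vs Tanaka: Pham, 20–9.
Pham vs Larsen: Larsen wins 16–13.
Pham vs Ahmed: Pham wins 20–9.
Ruiz vs Kaur: Ruiz wins 16–13.
Ruiz vs Tanaka: Ruiz wins 25–4.
Ruiz–Larsen: Larsen 16–13.
Ruiz vs Ahmed: Ruiz wins 21–8.
Kaur vs Tanaka: Kaur, 20–9.
Kaur vs Larsen: Kaur, 16–13.
Kaur–Ahmed: Kaur 18–11.
Tanaka vs Larsen: Larsen wins 16–13.
Tanaka vs Ahmed: Ahmed wins 23–6.
Larsen–Ahmed: Ahmed 16–13.
Every candidate loses at least once (Pham loses to Ruiz; Ruiz loses to Larsen; Kaur loses to Ruiz; Tanaka loses to Pham; Larsen loses to Kaur; Ahmed loses to Pham). The majority relation contains the cycle Pham > Ahmed > Larsen > Pham, so there is no Condorcet winner.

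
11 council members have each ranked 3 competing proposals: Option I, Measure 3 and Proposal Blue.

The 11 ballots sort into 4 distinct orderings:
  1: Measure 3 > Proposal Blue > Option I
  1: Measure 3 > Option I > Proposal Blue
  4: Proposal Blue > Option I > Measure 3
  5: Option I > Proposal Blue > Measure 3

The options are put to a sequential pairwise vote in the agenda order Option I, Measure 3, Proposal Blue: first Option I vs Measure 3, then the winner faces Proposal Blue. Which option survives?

Round 1: Option I vs Measure 3 — 9–2, Option I advances.
Round 2: Option I vs Proposal Blue — 6–5, Option I advances.
The agenda winner is Option I.

Option I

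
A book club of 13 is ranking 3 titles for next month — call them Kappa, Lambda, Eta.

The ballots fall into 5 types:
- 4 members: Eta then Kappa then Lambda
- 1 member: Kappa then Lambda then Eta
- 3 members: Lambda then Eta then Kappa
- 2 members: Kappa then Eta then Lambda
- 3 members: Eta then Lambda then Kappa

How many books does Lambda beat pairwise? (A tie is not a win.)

Lambda against each rival (13 members):
Lambda vs Kappa: 3+3 = 6 for Lambda, 7 for Kappa — Kappa by 7–6.
Lambda vs Eta: Eta, 9–4.
Lambda beats no one; loses to Kappa, Eta — 0 pairwise wins.

0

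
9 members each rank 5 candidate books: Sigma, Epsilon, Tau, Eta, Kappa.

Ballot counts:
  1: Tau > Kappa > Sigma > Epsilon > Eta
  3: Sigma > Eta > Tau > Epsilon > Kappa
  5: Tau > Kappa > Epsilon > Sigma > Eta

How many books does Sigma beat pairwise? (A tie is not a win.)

1

Sigma against each rival (9 members):
Sigma vs Epsilon: Epsilon wins 5–4.
Sigma vs Tau: Tau, 6–3.
Sigma vs Eta: 9 to 0, Sigma.
Sigma vs Kappa: Sigma is ranked higher on 3 ballots, Kappa on 6. Kappa wins 6–3.
Sigma beats Eta; loses to Epsilon, Tau, Kappa — 1 pairwise win.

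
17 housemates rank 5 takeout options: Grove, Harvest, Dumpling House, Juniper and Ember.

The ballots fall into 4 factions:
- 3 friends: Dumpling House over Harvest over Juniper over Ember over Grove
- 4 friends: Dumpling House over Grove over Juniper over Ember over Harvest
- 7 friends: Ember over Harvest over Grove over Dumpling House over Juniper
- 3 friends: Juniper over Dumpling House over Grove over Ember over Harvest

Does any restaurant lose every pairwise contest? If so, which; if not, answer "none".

none

Pairwise majorities:
Grove vs Harvest: Harvest, 10–7.
Grove vs Dumpling House: 7 to 10, Dumpling House.
Grove vs Juniper: Grove wins 11–6.
Grove vs Ember: Ember, 10–7.
Harvest vs Dumpling House: 7 to 10, Dumpling House.
Harvest vs Juniper: Harvest wins 10–7.
Harvest vs Ember: 3 to 14, Ember.
Dumpling House vs Juniper: Dumpling House is ranked higher on 3+4+7 = 14 ballots, Juniper on 3. Dumpling House wins 14–3.
Dumpling House vs Ember: 10 to 7, Dumpling House.
Juniper vs Ember: Juniper, 10–7.
Every restaurant wins at least one matchup (Grove beats Juniper; Harvest beats Grove; Dumpling House beats Grove; Juniper beats Ember; Ember beats Grove), so there is no Condorcet loser.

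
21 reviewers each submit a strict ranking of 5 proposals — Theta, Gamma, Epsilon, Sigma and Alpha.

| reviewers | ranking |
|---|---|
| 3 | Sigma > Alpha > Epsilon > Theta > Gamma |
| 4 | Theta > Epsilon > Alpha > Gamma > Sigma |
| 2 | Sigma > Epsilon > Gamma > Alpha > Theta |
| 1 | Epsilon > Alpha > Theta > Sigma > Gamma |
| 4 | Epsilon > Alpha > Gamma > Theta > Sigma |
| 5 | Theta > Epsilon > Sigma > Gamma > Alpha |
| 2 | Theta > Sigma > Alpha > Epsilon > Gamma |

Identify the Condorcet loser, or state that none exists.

Gamma

Pairwise majorities:
Theta vs Gamma: Theta is ranked higher on 3+4+1+5+2 = 15 ballots, Gamma on 6. Theta wins 15–6.
Theta vs Epsilon: Theta wins 11–10.
Theta–Sigma: Theta 16–5.
Theta vs Alpha: 11 to 10, Theta.
Gamma vs Epsilon: 0 for Gamma, 21 for Epsilon — Epsilon by 21–0.
Gamma vs Sigma: 4+4 = 8 for Gamma, 13 for Sigma — Sigma by 13–8.
Gamma vs Alpha: Gamma preferred on 2+5 = 7 ballots; Alpha wins 14–7.
Epsilon vs Sigma: Epsilon preferred on 4+1+4+5 = 14 ballots; Epsilon wins 14–7.
Epsilon vs Alpha: 4+2+1+4+5 = 16 for Epsilon, 5 for Alpha — Epsilon by 16–5.
Sigma vs Alpha: Sigma wins 12–9.
Only Gamma has no wins; Gamma is the Condorcet loser.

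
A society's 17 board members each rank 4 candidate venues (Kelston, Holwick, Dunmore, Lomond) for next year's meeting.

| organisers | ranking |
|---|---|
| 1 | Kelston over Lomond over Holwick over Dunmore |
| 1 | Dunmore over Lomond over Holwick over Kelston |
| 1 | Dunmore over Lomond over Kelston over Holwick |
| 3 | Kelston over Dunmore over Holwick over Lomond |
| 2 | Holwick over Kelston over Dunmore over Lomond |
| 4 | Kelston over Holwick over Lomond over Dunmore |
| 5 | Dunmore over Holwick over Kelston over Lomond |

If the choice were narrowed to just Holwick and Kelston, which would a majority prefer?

Ballots ranking Holwick above Kelston: 1 + 2 + 5 = 8.
Ballots ranking Kelston above Holwick: 17 − 8 = 9.
Kelston wins the head-to-head 9–8.

Kelston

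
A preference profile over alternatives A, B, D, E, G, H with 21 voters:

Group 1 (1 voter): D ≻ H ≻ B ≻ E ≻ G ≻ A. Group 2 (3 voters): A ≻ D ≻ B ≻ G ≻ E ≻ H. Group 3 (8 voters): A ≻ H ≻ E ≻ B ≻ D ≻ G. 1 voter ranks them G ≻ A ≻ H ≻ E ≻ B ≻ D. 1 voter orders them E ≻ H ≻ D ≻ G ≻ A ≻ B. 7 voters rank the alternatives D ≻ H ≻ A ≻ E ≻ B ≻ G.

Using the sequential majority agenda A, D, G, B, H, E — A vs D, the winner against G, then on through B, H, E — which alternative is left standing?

Round 1: A vs D — 12–9, A advances.
Round 2: A vs G — 18–3, A advances.
Round 3: A vs B — 20–1, A advances.
Round 4: A vs H — 12–9, A advances.
Round 5: A vs E — 19–2, A advances.
A survives the agenda.

A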